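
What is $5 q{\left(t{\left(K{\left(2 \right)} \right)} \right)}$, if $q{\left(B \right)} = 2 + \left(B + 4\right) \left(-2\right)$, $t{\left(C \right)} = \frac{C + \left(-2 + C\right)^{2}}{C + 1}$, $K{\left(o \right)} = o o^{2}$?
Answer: $- \frac{710}{9} \approx -78.889$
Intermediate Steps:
$K{\left(o \right)} = o^{3}$
$t{\left(C \right)} = \frac{C + \left(-2 + C\right)^{2}}{1 + C}$
$q{\left(B \right)} = -6 - 2 B$ ($q{\left(B \right)} = 2 + \left(4 + B\right) \left(-2\right) = 2 - \left(8 + 2 B\right) = -6 - 2 B$)
$5 q{\left(t{\left(K{\left(2 \right)} \right)} \right)} = 5 \left(-6 - 2 \frac{2^{3} + \left(-2 + 2^{3}\right)^{2}}{1 + 2^{3}}\right) = 5 \left(-6 - 2 \frac{8 + \left(-2 + 8\right)^{2}}{1 + 8}\right) = 5 \left(-6 - 2 \frac{8 + 6^{2}}{9}\right) = 5 \left(-6 - 2 \frac{8 + 36}{9}\right) = 5 \left(-6 - 2 \cdot \frac{1}{9} \cdot 44\right) = 5 \left(-6 - \frac{88}{9}\right) = 5 \left(- \frac{142}{9}\right) = - \frac{710}{9}$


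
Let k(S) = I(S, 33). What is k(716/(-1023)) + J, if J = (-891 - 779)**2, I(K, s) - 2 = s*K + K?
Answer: 2853022402/1023 ≈ 2.7889e+6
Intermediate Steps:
I(K, s) = 2 + K + K*s (I(K, s) = 2 + (s*K + K) = 2 + (K*s + K) = 2 + (K + K*s) = 2 + K + K*s)
k(S) = 2 + 34*S (k(S) = 2 + S + S*33 = 2 + S + 33*S = 2 + 34*S)
J = 2788900 (J = (-1670)**2 = 2788900)
k(716/(-1023)) + J = (2 + 34*(716/(-1023))) + 2788900 = (2 + 34*(716*(-1/1023))) + 2788900 = (2 + 34*(-716/1023)) + 2788900 = (2 - 24344/1023) + 2788900 = -22298/1023 + 2788900 = 2853022402/1023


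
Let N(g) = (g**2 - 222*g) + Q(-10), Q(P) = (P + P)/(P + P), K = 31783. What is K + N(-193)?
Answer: 111879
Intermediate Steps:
Q(P) = 1 (Q(P) = (2*P)/((2*P)) = (2*P)*(1/(2*P)) = 1)
N(g) = 1 + g**2 - 222*g (N(g) = (g**2 - 222*g) + 1 = 1 + g**2 - 222*g)
K + N(-193) = 31783 + (1 + (-193)**2 - 222*(-193)) = 31783 + (1 + 37249 + 42846) = 31783 + 80096 = 111879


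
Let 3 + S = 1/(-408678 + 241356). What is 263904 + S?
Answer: 44156443121/167322 ≈ 2.6390e+5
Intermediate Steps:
S = -501967/167322 (S = -3 + 1/(-408678 + 241356) = -3 + 1/(-167322) = -3 - 1/167322 = -501967/167322 ≈ -3.0000)
263904 + S = 263904 - 501967/167322 = 44156443121/167322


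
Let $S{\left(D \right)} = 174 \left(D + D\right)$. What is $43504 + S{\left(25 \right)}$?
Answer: $52204$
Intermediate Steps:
$S{\left(D \right)} = 348 D$ ($S{\left(D \right)} = 174 \cdot 2 D = 348 D$)
$43504 + S{\left(25 \right)} = 43504 + 348 \cdot 25 = 43504 + 8700 = 52204$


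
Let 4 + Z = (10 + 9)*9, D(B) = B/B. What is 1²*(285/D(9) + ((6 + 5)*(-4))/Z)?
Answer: 47551/167 ≈ 284.74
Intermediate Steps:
D(B) = 1
Z = 167 (Z = -4 + (10 + 9)*9 = -4 + 19*9 = -4 + 171 = 167)
1²*(285/D(9) + ((6 + 5)*(-4))/Z) = 1²*(285/1 + ((6 + 5)*(-4))/167) = 1*(285*1 + (11*(-4))*(1/167)) = 1*(285 - 44*1/167) = 1*(285 - 44/167) = 1*(47551/167) = 47551/167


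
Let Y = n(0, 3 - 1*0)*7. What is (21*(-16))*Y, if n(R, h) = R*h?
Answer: 0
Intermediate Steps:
Y = 0 (Y = (0*(3 - 1*0))*7 = (0*(3 + 0))*7 = (0*3)*7 = 0*7 = 0)
(21*(-16))*Y = (21*(-16))*0 = -336*0 = 0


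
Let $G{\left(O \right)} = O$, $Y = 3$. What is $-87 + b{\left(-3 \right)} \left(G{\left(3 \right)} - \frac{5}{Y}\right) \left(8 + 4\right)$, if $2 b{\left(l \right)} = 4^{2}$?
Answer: $41$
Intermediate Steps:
$b{\left(l \right)} = 8$ ($b{\left(l \right)} = \frac{4^{2}}{2} = \frac{1}{2} \cdot 16 = 8$)
$-87 + b{\left(-3 \right)} \left(G{\left(3 \right)} - \frac{5}{Y}\right) \left(8 + 4\right) = -87 + 8 \left(3 - \frac{5}{3}\right) \left(8 + 4\right) = -87 + 8 \left(3 - \frac{5}{3}\right) 12 = -87 + 8 \cdot \frac{4}{3} \cdot 12 = -87 + \frac{32}{3} \cdot 12 = -87 + 128 = 41$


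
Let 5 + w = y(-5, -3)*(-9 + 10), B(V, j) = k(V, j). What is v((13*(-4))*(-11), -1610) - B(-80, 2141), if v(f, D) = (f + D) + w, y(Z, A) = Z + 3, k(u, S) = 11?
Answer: -1056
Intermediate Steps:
B(V, j) = 11
y(Z, A) = 3 + Z
w = -7 (w = -5 + (3 - 5)*(-9 + 10) = -5 - 2*1 = -5 - 2 = -7)
v(f, D) = -7 + D + f (v(f, D) = (f + D) - 7 = (D + f) - 7 = -7 + D + f)
v((13*(-4))*(-11), -1610) - B(-80, 2141) = (-7 - 1610 + (13*(-4))*(-11)) - 1*11 = (-7 - 1610 - 52*(-11)) - 11 = (-7 - 1610 + 572) - 11 = -1045 - 11 = -1056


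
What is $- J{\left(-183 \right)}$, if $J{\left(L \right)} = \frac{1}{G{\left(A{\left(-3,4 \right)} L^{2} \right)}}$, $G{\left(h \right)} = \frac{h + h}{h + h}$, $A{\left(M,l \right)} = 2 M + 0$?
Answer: $-1$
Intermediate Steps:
$A{\left(M,l \right)} = 2 M$
$G{\left(h \right)} = 1$ ($G{\left(h \right)} = \frac{2 h}{2 h} = 2 h \frac{1}{2 h} = 1$)
$J{\left(L \right)} = 1$ ($J{\left(L \right)} = 1^{-1} = 1$)
$- J{\left(-183 \right)} = \left(-1\right) 1 = -1$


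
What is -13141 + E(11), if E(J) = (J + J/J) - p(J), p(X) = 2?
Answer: -13131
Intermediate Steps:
E(J) = -1 + J (E(J) = (J + J/J) - 1*2 = (J + 1) - 2 = (1 + J) - 2 = -1 + J)
-13141 + E(11) = -13141 + (-1 + 11) = -13141 + 10 = -13131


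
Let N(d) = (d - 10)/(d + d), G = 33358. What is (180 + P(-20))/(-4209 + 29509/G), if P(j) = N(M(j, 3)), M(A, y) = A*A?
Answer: -187707/4376440 ≈ -0.042890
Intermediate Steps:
M(A, y) = A²
N(d) = (-10 + d)/(2*d) (N(d) = (-10 + d)/((2*d)) = (-10 + d)*(1/(2*d)) = (-10 + d)/(2*d))
P(j) = (-10 + j²)/(2*j²) (P(j) = (-10 + j²)/(2*(j²)) = (-10 + j²)/(2*j²))
(180 + P(-20))/(-4209 + 29509/G) = (180 + (½ - 5/(-20)²))/(-4209 + 29509/33358) = (180 + (½ - 5*1/400))/(-4209 + 29509*(1/33358)) = (180 + (½ - 1/80))/(-4209 + 23/26) = (180 + 39/80)/(-109411/26) = (14439/80)*(-26/109411) = -187707/4376440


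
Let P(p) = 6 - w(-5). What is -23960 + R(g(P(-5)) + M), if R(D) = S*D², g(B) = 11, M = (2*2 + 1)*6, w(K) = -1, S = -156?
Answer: -286196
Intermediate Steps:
M = 30 (M = (4 + 1)*6 = 5*6 = 30)
P(p) = 7 (P(p) = 6 - 1*(-1) = 6 + 1 = 7)
R(D) = -156*D²
-23960 + R(g(P(-5)) + M) = -23960 - 156*(11 + 30)² = -23960 - 156*41² = -23960 - 156*1681 = -23960 - 262236 = -286196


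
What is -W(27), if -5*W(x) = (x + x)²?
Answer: 2916/5 ≈ 583.20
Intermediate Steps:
W(x) = -4*x²/5 (W(x) = -(x + x)²/5 = -4*x²/5)
-W(27) = -(-4)*27²/5 = -(-4)*729/5 = -1*(-2916/5) = 2916/5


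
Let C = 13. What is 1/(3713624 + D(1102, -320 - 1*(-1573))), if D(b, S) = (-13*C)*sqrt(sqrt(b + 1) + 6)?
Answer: 1/(3713624 - 169*sqrt(6 + sqrt(1103))) ≈ 2.6936e-7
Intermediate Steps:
D(b, S) = -169*sqrt(6 + sqrt(1 + b)) (D(b, S) = (-13*13)*sqrt(sqrt(b + 1) + 6) = -169*sqrt(sqrt(1 + b) + 6) = -169*sqrt(6 + sqrt(1 + b)))
1/(3713624 + D(1102, -320 - 1*(-1573))) = 1/(3713624 - 169*sqrt(6 + sqrt(1 + 1102))) = 1/(3713624 - 169*sqrt(6 + sqrt(1103)))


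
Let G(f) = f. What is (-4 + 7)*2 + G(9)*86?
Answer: 780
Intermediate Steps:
(-4 + 7)*2 + G(9)*86 = (-4 + 7)*2 + 9*86 = 3*2 + 774 = 6 + 774 = 780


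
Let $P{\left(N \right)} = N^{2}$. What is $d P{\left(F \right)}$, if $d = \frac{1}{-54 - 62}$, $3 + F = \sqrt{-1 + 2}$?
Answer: $- \frac{1}{29} \approx -0.034483$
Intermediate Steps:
$F = -2$ ($F = -3 + \sqrt{-1 + 2} = -3 + \sqrt{1} = -3 + 1 = -2$)
$d = - \frac{1}{116}$ ($d = \frac{1}{-116} = - \frac{1}{116} \approx -0.0086207$)
$d P{\left(F \right)} = - \frac{\left(-2\right)^{2}}{116} = \left(- \frac{1}{116}\right) 4 = - \frac{1}{29}$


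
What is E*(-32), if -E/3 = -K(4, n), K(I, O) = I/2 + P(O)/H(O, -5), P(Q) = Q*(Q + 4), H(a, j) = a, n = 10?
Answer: -1536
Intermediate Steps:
P(Q) = Q*(4 + Q)
K(I, O) = 4 + O + I/2 (K(I, O) = I/2 + (O*(4 + O))/O = I*(½) + (4 + O) = I/2 + (4 + O) = 4 + O + I/2)
E = 48 (E = -(-3)*(4 + 10 + (½)*4) = -(-3)*(4 + 10 + 2) = -(-3)*16 = -3*(-16) = 48)
E*(-32) = 48*(-32) = -1536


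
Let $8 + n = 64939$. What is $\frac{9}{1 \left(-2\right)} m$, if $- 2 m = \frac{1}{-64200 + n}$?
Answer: $\frac{9}{2924} \approx 0.003078$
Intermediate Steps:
$n = 64931$ ($n = -8 + 64939 = 64931$)
$m = - \frac{1}{1462}$ ($m = - \frac{1}{2 \left(-64200 + 64931\right)} = - \frac{1}{2 \cdot 731} = \left(- \frac{1}{2}\right) \frac{1}{731} = - \frac{1}{1462} \approx -0.00068399$)
$\frac{9}{1 \left(-2\right)} m = \frac{9}{1 \left(-2\right)} \left(- \frac{1}{1462}\right) = \frac{9}{-2} \left(- \frac{1}{1462}\right) = 9 \left(- \frac{1}{2}\right) \left(- \frac{1}{1462}\right) = \left(- \frac{9}{2}\right) \left(- \frac{1}{1462}\right) = \frac{9}{2924}$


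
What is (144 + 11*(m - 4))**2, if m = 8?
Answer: 35344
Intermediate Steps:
(144 + 11*(m - 4))**2 = (144 + 11*(8 - 4))**2 = (144 + 11*4)**2 = (144 + 44)**2 = 188**2 = 35344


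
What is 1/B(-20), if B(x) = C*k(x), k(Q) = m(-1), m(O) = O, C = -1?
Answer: 1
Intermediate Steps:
k(Q) = -1
B(x) = 1 (B(x) = -1*(-1) = 1)
1/B(-20) = 1/1 = 1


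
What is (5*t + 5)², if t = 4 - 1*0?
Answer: 625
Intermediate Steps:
t = 4 (t = 4 + 0 = 4)
(5*t + 5)² = (5*4 + 5)² = (20 + 5)² = 25² = 625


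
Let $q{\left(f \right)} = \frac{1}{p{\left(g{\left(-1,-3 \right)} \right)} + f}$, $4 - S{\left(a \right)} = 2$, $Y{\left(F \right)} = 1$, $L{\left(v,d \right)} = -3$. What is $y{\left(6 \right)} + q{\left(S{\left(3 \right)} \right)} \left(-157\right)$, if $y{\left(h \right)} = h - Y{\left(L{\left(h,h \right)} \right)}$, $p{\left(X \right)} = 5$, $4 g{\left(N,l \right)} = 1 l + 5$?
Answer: $- \frac{122}{7} \approx -17.429$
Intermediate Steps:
$g{\left(N,l \right)} = \frac{5}{4} + \frac{l}{4}$ ($g{\left(N,l \right)} = \frac{1 l + 5}{4} = \frac{l + 5}{4} = \frac{5 + l}{4} = \frac{5}{4} + \frac{l}{4}$)
$S{\left(a \right)} = 2$ ($S{\left(a \right)} = 4 - 2 = 2$)
$q{\left(f \right)} = \frac{1}{5 + f}$
$y{\left(h \right)} = -1 + h$ ($y{\left(h \right)} = h - 1 = -1 + h$)
$y{\left(6 \right)} + q{\left(S{\left(3 \right)} \right)} \left(-157\right) = \left(-1 + 6\right) + \frac{1}{5 + 2} \left(-157\right) = 5 + \frac{1}{7} \left(-157\right) = 5 - \frac{157}{7} = - \frac{122}{7}$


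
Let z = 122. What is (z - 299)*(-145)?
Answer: 25665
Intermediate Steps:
(z - 299)*(-145) = (122 - 299)*(-145) = -177*(-145) = 25665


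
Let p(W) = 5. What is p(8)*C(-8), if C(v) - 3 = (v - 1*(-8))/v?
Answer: 15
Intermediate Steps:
C(v) = 3 + (8 + v)/v (C(v) = 3 + (v - 1*(-8))/v = 3 + (v + 8)/v = 3 + (8 + v)/v)
p(8)*C(-8) = 5*(4 + 8/(-8)) = 5*(4 + 8*(-⅛)) = 5*(4 - 1) = 5*3 = 15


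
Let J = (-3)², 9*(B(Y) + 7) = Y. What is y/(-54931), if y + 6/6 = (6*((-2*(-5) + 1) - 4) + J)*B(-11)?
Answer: 1261/164793 ≈ 0.0076520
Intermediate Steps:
B(Y) = -7 + Y/9
J = 9
y = -1261/3 (y = -1 + (6*((-2*(-5) + 1) - 4) + 9)*(-7 + (⅑)*(-11)) = -1 + (6*((10 + 1) - 4) + 9)*(-7 - 11/9) = -1 + (6*(11 - 4) + 9)*(-74/9) = -1 + (6*7 + 9)*(-74/9) = -1 + (42 + 9)*(-74/9) = -1 + 51*(-74/9) = -1 - 1258/3 = -1261/3 ≈ -420.33)
y/(-54931) = -1261/3/(-54931) = -1261/3*(-1/54931) = 1261/164793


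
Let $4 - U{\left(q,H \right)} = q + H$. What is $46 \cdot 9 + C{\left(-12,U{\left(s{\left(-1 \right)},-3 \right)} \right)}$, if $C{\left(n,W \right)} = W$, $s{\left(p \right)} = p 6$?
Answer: $427$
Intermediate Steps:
$s{\left(p \right)} = 6 p$
$U{\left(q,H \right)} = 4 - H - q$ ($U{\left(q,H \right)} = 4 - \left(q + H\right) = 4 - \left(H + q\right) = 4 - H - q$)
$46 \cdot 9 + C{\left(-12,U{\left(s{\left(-1 \right)},-3 \right)} \right)} = 46 \cdot 9 - \left(-7 - 6\right) = 414 + \left(4 + 3 - -6\right) = 414 + \left(4 + 3 + 6\right) = 414 + 13 = 427$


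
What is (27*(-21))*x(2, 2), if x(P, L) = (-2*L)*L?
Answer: 4536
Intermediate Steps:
x(P, L) = -2*L²
(27*(-21))*x(2, 2) = (27*(-21))*(-2*2²) = -(-1134)*4 = -567*(-8) = 4536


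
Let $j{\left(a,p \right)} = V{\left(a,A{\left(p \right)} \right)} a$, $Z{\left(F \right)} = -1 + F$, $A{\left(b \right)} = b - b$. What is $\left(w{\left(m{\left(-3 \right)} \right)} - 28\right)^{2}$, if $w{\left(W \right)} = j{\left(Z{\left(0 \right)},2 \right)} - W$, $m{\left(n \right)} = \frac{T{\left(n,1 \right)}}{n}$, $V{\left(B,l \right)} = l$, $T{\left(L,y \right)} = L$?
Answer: $841$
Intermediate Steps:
$A{\left(b \right)} = 0$
$m{\left(n \right)} = 1$ ($m{\left(n \right)} = \frac{n}{n} = 1$)
$j{\left(a,p \right)} = 0$ ($j{\left(a,p \right)} = 0 a = 0$)
$w{\left(W \right)} = - W$ ($w{\left(W \right)} = 0 - W = - W$)
$\left(w{\left(m{\left(-3 \right)} \right)} - 28\right)^{2} = \left(\left(-1\right) 1 - 28\right)^{2} = \left(-1 - 28\right)^{2} = \left(-29\right)^{2} = 841$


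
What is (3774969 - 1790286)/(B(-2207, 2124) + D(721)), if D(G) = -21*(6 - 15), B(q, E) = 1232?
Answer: 1984683/1421 ≈ 1396.7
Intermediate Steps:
D(G) = 189 (D(G) = -21*(-9) = 189)
(3774969 - 1790286)/(B(-2207, 2124) + D(721)) = (3774969 - 1790286)/(1232 + 189) = 1984683/1421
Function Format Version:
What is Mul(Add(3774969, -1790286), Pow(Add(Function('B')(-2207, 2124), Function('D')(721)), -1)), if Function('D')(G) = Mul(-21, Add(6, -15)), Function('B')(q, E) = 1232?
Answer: Rational(1984683, 1421) ≈ 1396.7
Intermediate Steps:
Function('D')(G) = 189 (Function('D')(G) = Mul(-21, -9) = 189)
Mul(Add(3774969, -1790286), Pow(Add(Function('B')(-2207, 2124), Function('D')(721)), -1)) = Mul(Add(3774969, -1790286), Pow(Add(1232, 189), -1)) = Mul(1984683, Pow(1421, -1)) = Mul(1984683, Rational(1, 1421)) = Rational(1984683, 1421)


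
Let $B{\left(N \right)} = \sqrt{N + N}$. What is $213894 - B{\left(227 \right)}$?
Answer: $213894 - \sqrt{454} \approx 2.1387 \cdot 10^{5}$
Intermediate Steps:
$B{\left(N \right)} = \sqrt{2} \sqrt{N}$ ($B{\left(N \right)} = \sqrt{2 N} = \sqrt{2} \sqrt{N}$)
$213894 - B{\left(227 \right)} = 213894 - \sqrt{2} \sqrt{227} = 213894 - \sqrt{454}$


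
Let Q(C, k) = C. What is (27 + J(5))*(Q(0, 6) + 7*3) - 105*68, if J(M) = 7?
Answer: -6426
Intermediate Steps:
(27 + J(5))*(Q(0, 6) + 7*3) - 105*68 = (27 + 7)*(0 + 7*3) - 105*68 = 34*(0 + 21) - 7140 = 34*21 - 7140 = 714 - 7140 = -6426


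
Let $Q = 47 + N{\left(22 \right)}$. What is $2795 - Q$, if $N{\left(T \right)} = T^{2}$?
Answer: $2264$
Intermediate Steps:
$Q = 531$ ($Q = 47 + 22^{2} = 47 + 484 = 531$)
$2795 - Q = 2795 - 531 = 2264$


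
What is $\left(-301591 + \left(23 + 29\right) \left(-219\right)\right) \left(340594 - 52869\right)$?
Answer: $-90051882775$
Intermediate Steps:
$\left(-301591 + \left(23 + 29\right) \left(-219\right)\right) \left(340594 - 52869\right) = \left(-301591 + 52 \left(-219\right)\right) 287725 = \left(-301591 - 11388\right) 287725 = \left(-312979\right) 287725 = -90051882775$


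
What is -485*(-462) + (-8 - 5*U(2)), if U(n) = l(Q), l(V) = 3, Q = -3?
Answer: 224047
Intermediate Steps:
U(n) = 3
-485*(-462) + (-8 - 5*U(2)) = -485*(-462) + (-8 - 5*3) = 224070 + (-8 - 15) = 224070 - 23 = 224047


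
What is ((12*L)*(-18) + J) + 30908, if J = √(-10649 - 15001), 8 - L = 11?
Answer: 31556 + 15*I*√114 ≈ 31556.0 + 160.16*I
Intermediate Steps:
L = -3 (L = 8 - 1*11 = 8 - 11 = -3)
J = 15*I*√114 (J = √(-25650) = 15*I*√114 ≈ 160.16*I)
((12*L)*(-18) + J) + 30908 = ((12*(-3))*(-18) + 15*I*√114) + 30908 = (-36*(-18) + 15*I*√114) + 30908 = (648 + 15*I*√114) + 30908 = 31556 + 15*I*√114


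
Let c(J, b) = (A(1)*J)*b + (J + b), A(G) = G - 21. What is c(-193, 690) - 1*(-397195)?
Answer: 3061092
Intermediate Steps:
A(G) = -21 + G
c(J, b) = J + b - 20*J*b (c(J, b) = ((-21 + 1)*J)*b + (J + b) = (-20*J)*b + (J + b) = -20*J*b + (J + b) = J + b - 20*J*b)
c(-193, 690) - 1*(-397195) = (-193 + 690 - 20*(-193)*690) - 1*(-397195) = (-193 + 690 + 2663400) + 397195 = 2663897 + 397195 = 3061092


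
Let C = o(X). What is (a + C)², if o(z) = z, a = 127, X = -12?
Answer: 13225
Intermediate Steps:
C = -12
(a + C)² = (127 - 12)² = 115² = 13225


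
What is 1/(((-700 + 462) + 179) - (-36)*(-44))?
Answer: -1/1643 ≈ -0.00060864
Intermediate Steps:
1/(((-700 + 462) + 179) - (-36)*(-44)) = 1/((-238 + 179) - 1*1584) = 1/(-59 - 1584) = 1/(-1643) = -1/1643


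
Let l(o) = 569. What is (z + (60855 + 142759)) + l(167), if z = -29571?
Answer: 174612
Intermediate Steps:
(z + (60855 + 142759)) + l(167) = (-29571 + (60855 + 142759)) + 569 = (-29571 + 203614) + 569 = 174043 + 569 = 174612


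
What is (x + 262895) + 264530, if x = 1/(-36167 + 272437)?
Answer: 124614704751/236270 ≈ 5.2743e+5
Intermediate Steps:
x = 1/236270 ≈ 4.2324e-6
(x + 262895) + 264530 = (1/236270 + 262895) + 264530 = 62114201651/236270 + 264530 = 124614704751/236270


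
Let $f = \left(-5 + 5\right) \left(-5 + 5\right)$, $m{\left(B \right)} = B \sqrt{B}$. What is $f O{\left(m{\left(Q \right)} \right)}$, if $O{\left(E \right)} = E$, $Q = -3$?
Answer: $0$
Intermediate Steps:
$m{\left(B \right)} = B^{\frac{3}{2}}$
$f = 0$ ($f = 0 \cdot 0 = 0$)
$f O{\left(m{\left(Q \right)} \right)} = 0 \left(-3\right)^{\frac{3}{2}} = 0 \left(- 3 i \sqrt{3}\right) = 0$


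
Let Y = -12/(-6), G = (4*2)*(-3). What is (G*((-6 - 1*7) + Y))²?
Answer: 69696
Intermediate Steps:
G = -24 (G = 8*(-3) = -24)
Y = 2 (Y = -12*(-⅙) = 2)
(G*((-6 - 1*7) + Y))² = (-24*((-6 - 1*7) + 2))² = (-24*((-6 - 7) + 2))² = (-24*(-13 + 2))² = (-24*(-11))² = 264² = 69696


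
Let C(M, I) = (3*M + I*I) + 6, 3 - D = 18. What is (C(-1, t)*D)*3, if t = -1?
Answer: -180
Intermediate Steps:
D = -15 (D = 3 - 1*18 = 3 - 18 = -15)
C(M, I) = 6 + I² + 3*M (C(M, I) = (3*M + I²) + 6 = (I² + 3*M) + 6 = 6 + I² + 3*M)
(C(-1, t)*D)*3 = ((6 + (-1)² + 3*(-1))*(-15))*3 = ((6 + 1 - 3)*(-15))*3 = (4*(-15))*3 = -60*3 = -180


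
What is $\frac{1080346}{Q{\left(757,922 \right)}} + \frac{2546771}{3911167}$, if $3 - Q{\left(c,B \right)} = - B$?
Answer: $\frac{4227769386957}{3617829475} \approx 1168.6$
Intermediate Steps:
$Q{\left(c,B \right)} = 3 + B$ ($Q{\left(c,B \right)} = 3 - - B = 3 + B$)
$\frac{1080346}{Q{\left(757,922 \right)}} + \frac{2546771}{3911167} = \frac{1080346}{3 + 922} + \frac{2546771}{3911167} = \frac{1080346}{925} + 2546771 \cdot \frac{1}{3911167} = 1080346 \cdot \frac{1}{925} + \frac{2546771}{3911167} = \frac{1080346}{925} + \frac{2546771}{3911167} = \frac{4227769386957}{3617829475}$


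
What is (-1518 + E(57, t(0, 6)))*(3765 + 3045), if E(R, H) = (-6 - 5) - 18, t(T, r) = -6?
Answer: -10535070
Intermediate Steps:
E(R, H) = -29 (E(R, H) = -11 - 18 = -29)
(-1518 + E(57, t(0, 6)))*(3765 + 3045) = (-1518 - 29)*(3765 + 3045) = -1547*6810 = -10535070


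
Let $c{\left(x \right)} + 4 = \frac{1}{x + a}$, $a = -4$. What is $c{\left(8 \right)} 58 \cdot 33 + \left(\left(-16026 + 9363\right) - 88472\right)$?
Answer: $- \frac{204625}{2} \approx -1.0231 \cdot 10^{5}$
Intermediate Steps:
$c{\left(x \right)} = -4 + \frac{1}{-4 + x}$ ($c{\left(x \right)} = -4 + \frac{1}{x - 4} = -4 + \frac{1}{-4 + x}$)
$c{\left(8 \right)} 58 \cdot 33 + \left(\left(-16026 + 9363\right) - 88472\right) = \frac{17 - 32}{-4 + 8} \cdot 58 \cdot 33 + \left(\left(-16026 + 9363\right) - 88472\right) = \frac{17 - 32}{4} \cdot 58 \cdot 33 - 95135 = \frac{1}{4} \left(-15\right) 58 \cdot 33 - 95135 = \left(- \frac{15}{4}\right) 58 \cdot 33 - 95135 = \left(- \frac{435}{2}\right) 33 - 95135 = - \frac{14355}{2} - 95135 = - \frac{204625}{2}$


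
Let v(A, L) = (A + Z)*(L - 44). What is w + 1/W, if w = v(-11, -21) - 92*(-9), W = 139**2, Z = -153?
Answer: 221959649/19321 ≈ 11488.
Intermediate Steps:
v(A, L) = (-153 + A)*(-44 + L) (v(A, L) = (A - 153)*(L - 44) = (-153 + A)*(-44 + L))
W = 19321
w = 11488 (w = (6732 - 153*(-21) - 44*(-11) - 11*(-21)) - 92*(-9) = (6732 + 3213 + 484 + 231) + 828 = 10660 + 828 = 11488)
w + 1/W = 11488 + 1/19321 = 221959649/19321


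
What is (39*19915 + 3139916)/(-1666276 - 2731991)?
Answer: -170287/191229 ≈ -0.89049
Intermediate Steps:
(39*19915 + 3139916)/(-1666276 - 2731991) = (776685 + 3139916)/(-4398267) = 3916601*(-1/4398267) = -170287/191229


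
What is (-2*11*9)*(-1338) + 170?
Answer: 265094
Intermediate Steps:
(-2*11*9)*(-1338) + 170 = -22*9*(-1338) + 170 = -198*(-1338) + 170 = 264924 + 170 = 265094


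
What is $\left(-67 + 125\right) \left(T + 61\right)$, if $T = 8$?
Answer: $4002$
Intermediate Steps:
$\left(-67 + 125\right) \left(T + 61\right) = \left(-67 + 125\right) \left(8 + 61\right) = 58 \cdot 69 = 4002$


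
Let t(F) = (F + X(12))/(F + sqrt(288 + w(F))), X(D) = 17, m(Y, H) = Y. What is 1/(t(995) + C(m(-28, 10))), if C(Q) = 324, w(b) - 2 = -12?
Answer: 3655511/1188104572 + 23*sqrt(278)/2376209144 ≈ 0.0030769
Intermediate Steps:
w(b) = -10 (w(b) = 2 - 12 = -10)
t(F) = (17 + F)/(F + sqrt(278)) (t(F) = (F + 17)/(F + sqrt(288 - 10)) = (17 + F)/(F + sqrt(278)))
1/(t(995) + C(m(-28, 10))) = 1/((17 + 995)/(995 + sqrt(278)) + 324) = 1/(1012/(995 + sqrt(278)) + 324) = 1/(324 + 1012/(995 + sqrt(278)))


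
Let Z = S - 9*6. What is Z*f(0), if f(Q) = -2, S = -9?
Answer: 126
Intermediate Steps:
Z = -63 (Z = -9 - 9*6 = -9 - 54 = -63)
Z*f(0) = -63*(-2) = 126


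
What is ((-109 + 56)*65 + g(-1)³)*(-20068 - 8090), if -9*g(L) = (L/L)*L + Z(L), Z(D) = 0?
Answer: 23572037944/243 ≈ 9.7004e+7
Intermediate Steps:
g(L) = -L/9 (g(L) = -((L/L)*L + 0)/9 = -(1*L + 0)/9 = -(L + 0)/9 = -L/9)
((-109 + 56)*65 + g(-1)³)*(-20068 - 8090) = ((-109 + 56)*65 + (-⅑*(-1))³)*(-20068 - 8090) = (-53*65 + (⅑)³)*(-28158) = (-3445 + 1/729)*(-28158) = -2511404/729*(-28158) = 23572037944/243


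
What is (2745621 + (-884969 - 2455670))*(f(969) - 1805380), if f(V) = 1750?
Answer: 1073192315340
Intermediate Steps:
(2745621 + (-884969 - 2455670))*(f(969) - 1805380) = (2745621 + (-884969 - 2455670))*(1750 - 1805380) = (2745621 - 3340639)*(-1803630) = -595018*(-1803630) = 1073192315340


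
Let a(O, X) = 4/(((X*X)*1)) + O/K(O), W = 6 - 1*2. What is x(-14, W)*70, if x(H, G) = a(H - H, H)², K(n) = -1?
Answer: 10/343 ≈ 0.029155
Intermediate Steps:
W = 4 (W = 6 - 2 = 4)
a(O, X) = -O + 4/X² (a(O, X) = 4/(((X*X)*1)) + O/(-1) = 4/((X²*1)) + O*(-1) = 4/(X²) - O = 4/X² - O = -O + 4/X²)
x(H, G) = 16/H⁴ (x(H, G) = (-(H - H) + 4/H²)² = (-1*0 + 4/H²)² = (0 + 4/H²)² = (4/H²)² = 16/H⁴)
x(-14, W)*70 = (16/(-14)⁴)*70 = (16*(1/38416))*70 = (1/2401)*70 = 10/343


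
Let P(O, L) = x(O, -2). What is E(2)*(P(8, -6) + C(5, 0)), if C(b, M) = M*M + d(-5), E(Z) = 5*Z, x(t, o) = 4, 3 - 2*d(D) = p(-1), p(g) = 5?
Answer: 30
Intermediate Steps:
d(D) = -1 (d(D) = 3/2 - ½*5 = 3/2 - 5/2 = -1)
P(O, L) = 4
C(b, M) = -1 + M² (C(b, M) = M*M - 1 = M² - 1 = -1 + M²)
E(2)*(P(8, -6) + C(5, 0)) = (5*2)*(4 + (-1 + 0²)) = 10*(4 + (-1 + 0)) = 10*(4 - 1) = 10*3 = 30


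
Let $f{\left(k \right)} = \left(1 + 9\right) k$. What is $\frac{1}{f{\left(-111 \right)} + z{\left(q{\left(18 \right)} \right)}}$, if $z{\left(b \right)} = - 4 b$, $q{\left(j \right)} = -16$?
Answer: $- \frac{1}{1046} \approx -0.00095602$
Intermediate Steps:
$f{\left(k \right)} = 10 k$
$\frac{1}{f{\left(-111 \right)} + z{\left(q{\left(18 \right)} \right)}} = \frac{1}{10 \left(-111\right) - -64} = \frac{1}{-1110 + 64} = \frac{1}{-1046} = - \frac{1}{1046}$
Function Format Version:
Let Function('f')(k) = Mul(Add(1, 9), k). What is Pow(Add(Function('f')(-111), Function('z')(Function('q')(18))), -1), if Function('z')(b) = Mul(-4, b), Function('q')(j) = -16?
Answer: Rational(-1, 1046) ≈ -0.00095602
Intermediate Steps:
Function('f')(k) = Mul(10, k)
Pow(Add(Function('f')(-111), Function('z')(Function('q')(18))), -1) = Pow(Add(Mul(10, -111), Mul(-4, -16)), -1) = Pow(Add(-1110, 64), -1) = Pow(-1046, -1) = Rational(-1, 1046)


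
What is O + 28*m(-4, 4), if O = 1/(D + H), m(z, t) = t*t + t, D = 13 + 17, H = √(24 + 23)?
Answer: 477710/853 - √47/853 ≈ 560.03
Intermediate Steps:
H = √47 ≈ 6.8557
D = 30
m(z, t) = t + t² (m(z, t) = t² + t = t + t²)
O = 1/(30 + √47) ≈ 0.027133
O + 28*m(-4, 4) = (30/853 - √47/853) + 28*(4*(1 + 4)) = (30/853 - √47/853) + 28*(4*5) = (30/853 - √47/853) + 28*20 = (30/853 - √47/853) + 560 = 477710/853 - √47/853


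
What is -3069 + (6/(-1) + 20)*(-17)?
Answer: -3307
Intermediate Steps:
-3069 + (6/(-1) + 20)*(-17) = -3069 + (6*(-1) + 20)*(-17) = -3069 + (-6 + 20)*(-17) = -3069 + 14*(-17) = -3069 - 238 = -3307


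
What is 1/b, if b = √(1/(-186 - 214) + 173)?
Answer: 20*√69199/69199 ≈ 0.076029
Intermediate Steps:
b = √69199/20 (b = √(1/(-400) + 173) = √(-1/400 + 173) = √(69199/400) = √69199/20 ≈ 13.153)
1/b = 1/(√69199/20) = 20*√69199/69199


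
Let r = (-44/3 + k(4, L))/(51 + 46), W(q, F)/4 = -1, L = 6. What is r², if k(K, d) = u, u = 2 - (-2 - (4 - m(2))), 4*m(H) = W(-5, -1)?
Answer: 289/84681 ≈ 0.0034128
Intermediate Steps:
W(q, F) = -4 (W(q, F) = 4*(-1) = -4)
m(H) = -1 (m(H) = (¼)*(-4) = -1)
u = 9 (u = 2 - (-2 - (4 - 1*(-1))) = 2 - (-2 - (4 + 1)) = 2 - (-2 - 1*5) = 2 - (-2 - 5) = 2 - 1*(-7) = 2 + 7 = 9)
k(K, d) = 9
r = -17/291 (r = (-44/3 + 9)/(51 + 46) = (-44*⅓ + 9)/97 = (-44/3 + 9)*(1/97) = -17/3*1/97 = -17/291 ≈ -0.058419)
r² = (-17/291)² = 289/84681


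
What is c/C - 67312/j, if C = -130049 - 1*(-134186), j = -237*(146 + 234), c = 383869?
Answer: 2904142657/31048185 ≈ 93.537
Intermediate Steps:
j = -90060 (j = -237*380 = -90060)
C = 4137 (C = -130049 + 134186 = 4137)
c/C - 67312/j = 383869/4137 - 67312/(-90060) = 383869*(1/4137) - 67312*(-1/90060) = 383869/4137 + 16828/22515 = 2904142657/31048185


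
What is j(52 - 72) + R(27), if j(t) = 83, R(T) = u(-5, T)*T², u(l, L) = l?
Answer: -3562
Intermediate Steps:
R(T) = -5*T²
j(52 - 72) + R(27) = 83 - 5*27² = 83 - 5*729 = 83 - 3645 = -3562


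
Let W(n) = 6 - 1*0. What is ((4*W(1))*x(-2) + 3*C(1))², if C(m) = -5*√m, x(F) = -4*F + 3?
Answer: 62001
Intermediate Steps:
x(F) = 3 - 4*F
W(n) = 6 (W(n) = 6 + 0 = 6)
C(m) = -5*√m
((4*W(1))*x(-2) + 3*C(1))² = ((4*6)*(3 - 4*(-2)) + 3*(-5*√1))² = (24*(3 + 8) + 3*(-5*1))² = (24*11 + 3*(-5))² = (264 - 15)² = 249² = 62001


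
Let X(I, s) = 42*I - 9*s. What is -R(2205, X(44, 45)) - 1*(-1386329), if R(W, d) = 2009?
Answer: 1384320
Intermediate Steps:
X(I, s) = -9*s + 42*I
-R(2205, X(44, 45)) - 1*(-1386329) = -1*2009 - 1*(-1386329) = -2009 + 1386329 = 1384320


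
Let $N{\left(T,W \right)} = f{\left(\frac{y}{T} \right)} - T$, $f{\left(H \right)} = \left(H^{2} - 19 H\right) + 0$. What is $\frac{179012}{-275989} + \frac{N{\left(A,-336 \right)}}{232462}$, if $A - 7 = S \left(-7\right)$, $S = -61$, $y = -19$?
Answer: $- \frac{1122952550828215}{1726335342933544} \approx -0.65048$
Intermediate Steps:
$A = 434$ ($A = 7 - -427 = 7 + 427 = 434$)
$f{\left(H \right)} = H^{2} - 19 H$
$N{\left(T,W \right)} = - T - \frac{19 \left(-19 - \frac{19}{T}\right)}{T}$ ($N{\left(T,W \right)} = - \frac{19}{T} \left(-19 - \frac{19}{T}\right) - T = - \frac{19 \left(-19 - \frac{19}{T}\right)}{T} - T = - T - \frac{19 \left(-19 - \frac{19}{T}\right)}{T}$)
$\frac{179012}{-275989} + \frac{N{\left(A,-336 \right)}}{232462} = \frac{179012}{-275989} + \frac{\left(-1\right) 434 + \frac{361}{434} + \frac{361}{188356}}{232462} = 179012 \left(- \frac{1}{275989}\right) + \left(-434 + 361 \cdot \frac{1}{434} + 361 \cdot \frac{1}{188356}\right) \frac{1}{232462} = - \frac{179012}{275989} + \left(-434 + \frac{361}{434} + \frac{361}{188356}\right) \frac{1}{232462} = - \frac{179012}{275989} - \frac{81589469}{43785612472} = - \frac{1122952550828215}{1726335342933544}$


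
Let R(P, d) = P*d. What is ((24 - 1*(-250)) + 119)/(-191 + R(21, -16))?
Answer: -393/527 ≈ -0.74573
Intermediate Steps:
((24 - 1*(-250)) + 119)/(-191 + R(21, -16)) = ((24 - 1*(-250)) + 119)/(-191 + 21*(-16)) = ((24 + 250) + 119)/(-191 - 336) = (274 + 119)/(-527) = 393*(-1/527) = -393/527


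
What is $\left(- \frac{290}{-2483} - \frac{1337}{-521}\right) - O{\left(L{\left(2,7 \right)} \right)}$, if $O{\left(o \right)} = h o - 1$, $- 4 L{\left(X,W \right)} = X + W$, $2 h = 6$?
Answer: $\frac{53986377}{5174572} \approx 10.433$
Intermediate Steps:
$h = 3$ ($h = \frac{1}{2} \cdot 6 = 3$)
$L{\left(X,W \right)} = - \frac{W}{4} - \frac{X}{4}$ ($L{\left(X,W \right)} = - \frac{X + W}{4} = - \frac{W + X}{4} = - \frac{W}{4} - \frac{X}{4}$)
$O{\left(o \right)} = -1 + 3 o$ ($O{\left(o \right)} = 3 o - 1 = -1 + 3 o$)
$\left(- \frac{290}{-2483} - \frac{1337}{-521}\right) - O{\left(L{\left(2,7 \right)} \right)} = \left(- \frac{290}{-2483} - \frac{1337}{-521}\right) - \left(-1 + 3 \left(\left(- \frac{1}{4}\right) 7 - \frac{1}{2}\right)\right) = \left(\left(-290\right) \left(- \frac{1}{2483}\right) - - \frac{1337}{521}\right) - \left(-1 + 3 \left(- \frac{7}{4} - \frac{1}{2}\right)\right) = \left(\frac{290}{2483} + \frac{1337}{521}\right) - \left(-1 + 3 \left(- \frac{9}{4}\right)\right) = \frac{3470861}{1293643} - \left(-1 - \frac{27}{4}\right) = \frac{3470861}{1293643} - - \frac{31}{4} = \frac{3470861}{1293643} + \frac{31}{4} = \frac{53986377}{5174572}$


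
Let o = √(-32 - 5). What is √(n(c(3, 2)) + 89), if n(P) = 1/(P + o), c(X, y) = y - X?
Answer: √((88 - 89*I*√37)/(1 - I*√37)) ≈ 9.4326 - 0.00848*I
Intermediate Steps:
o = I*√37 (o = √(-37) = I*√37 ≈ 6.0828*I)
n(P) = 1/(P + I*√37)
√(n(c(3, 2)) + 89) = √(1/((2 - 1*3) + I*√37) + 89) = √(1/((2 - 3) + I*√37) + 89) = √(1/(-1 + I*√37) + 89) = √(89 + 1/(-1 + I*√37))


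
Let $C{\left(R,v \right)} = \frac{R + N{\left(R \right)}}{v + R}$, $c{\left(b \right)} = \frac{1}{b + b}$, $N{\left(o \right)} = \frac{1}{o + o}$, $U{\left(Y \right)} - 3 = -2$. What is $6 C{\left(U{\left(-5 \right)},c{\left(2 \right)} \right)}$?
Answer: $\frac{36}{5} \approx 7.2$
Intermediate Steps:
$U{\left(Y \right)} = 1$ ($U{\left(Y \right)} = 3 - 2 = 1$)
$N{\left(o \right)} = \frac{1}{2 o}$
$c{\left(b \right)} = \frac{1}{2 b}$
$C{\left(R,v \right)} = \frac{R + \frac{1}{2 R}}{R + v}$ ($C{\left(R,v \right)} = \frac{R + \frac{1}{2 R}}{v + R} = \frac{R + \frac{1}{2 R}}{R + v}$)
$6 C{\left(U{\left(-5 \right)},c{\left(2 \right)} \right)} = 6 \frac{\frac{1}{2} + 1^{2}}{1 \left(1 + \frac{1}{2 \cdot 2}\right)} = 6 \cdot 1 \frac{1}{1 + \frac{1}{2} \cdot \frac{1}{2}} \left(\frac{1}{2} + 1\right) = 6 \cdot 1 \frac{1}{1 + \frac{1}{4}} \cdot \frac{3}{2} = 6 \cdot 1 \frac{1}{\frac{5}{4}} \cdot \frac{3}{2} = 6 \cdot 1 \cdot \frac{4}{5} \cdot \frac{3}{2} = 6 \cdot \frac{6}{5} = \frac{36}{5}$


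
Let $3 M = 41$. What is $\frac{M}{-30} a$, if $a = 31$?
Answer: $- \frac{1271}{90} \approx -14.122$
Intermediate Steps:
$M = \frac{41}{3}$ ($M = \frac{1}{3} \cdot 41 = \frac{41}{3} \approx 13.667$)
$\frac{M}{-30} a = \frac{41}{3 \left(-30\right)} 31 = \frac{41}{3} \left(- \frac{1}{30}\right) 31 = \left(- \frac{41}{90}\right) 31 = - \frac{1271}{90}$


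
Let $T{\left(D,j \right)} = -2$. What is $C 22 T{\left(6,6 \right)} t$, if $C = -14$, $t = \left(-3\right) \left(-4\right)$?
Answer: $7392$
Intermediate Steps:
$t = 12$
$C 22 T{\left(6,6 \right)} t = \left(-14\right) 22 \left(\left(-2\right) 12\right) = \left(-308\right) \left(-24\right) = 7392$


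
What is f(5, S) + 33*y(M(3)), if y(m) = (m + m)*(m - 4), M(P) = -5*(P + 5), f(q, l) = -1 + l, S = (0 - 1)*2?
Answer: 116157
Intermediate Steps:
S = -2 (S = -1*2 = -2)
M(P) = -25 - 5*P (M(P) = -5*(5 + P) = -25 - 5*P)
y(m) = 2*m*(-4 + m) (y(m) = (2*m)*(-4 + m) = 2*m*(-4 + m))
f(5, S) + 33*y(M(3)) = (-1 - 2) + 33*(2*(-25 - 5*3)*(-4 + (-25 - 5*3))) = -3 + 33*(2*(-25 - 15)*(-4 + (-25 - 15))) = -3 + 33*(2*(-40)*(-4 - 40)) = -3 + 33*(2*(-40)*(-44)) = -3 + 33*3520 = -3 + 116160 = 116157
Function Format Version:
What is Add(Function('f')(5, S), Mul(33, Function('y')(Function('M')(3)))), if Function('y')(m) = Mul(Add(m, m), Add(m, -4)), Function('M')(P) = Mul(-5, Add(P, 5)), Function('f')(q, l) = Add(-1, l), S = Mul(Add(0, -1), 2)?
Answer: 116157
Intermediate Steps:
S = -2 (S = Mul(-1, 2) = -2)
Function('M')(P) = Add(-25, Mul(-5, P)) (Function('M')(P) = Mul(-5, Add(5, P)) = Add(-25, Mul(-5, P)))
Function('y')(m) = Mul(2, m, Add(-4, m)) (Function('y')(m) = Mul(Mul(2, m), Add(-4, m)) = Mul(2, m, Add(-4, m)))
Add(Function('f')(5, S), Mul(33, Function('y')(Function('M')(3)))) = Add(Add(-1, -2), Mul(33, Mul(2, Add(-25, Mul(-5, 3)), Add(-4, Add(-25, Mul(-5, 3)))))) = Add(-3, Mul(33, Mul(2, Add(-25, -15), Add(-4, Add(-25, -15))))) = Add(-3, Mul(33, Mul(2, -40, Add(-4, -40)))) = Add(-3, Mul(33, Mul(2, -40, -44))) = Add(-3, Mul(33, 3520)) = Add(-3, 116160) = 116157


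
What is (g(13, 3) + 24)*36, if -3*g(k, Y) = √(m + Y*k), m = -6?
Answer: 864 - 12*√33 ≈ 795.07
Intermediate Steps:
g(k, Y) = -√(-6 + Y*k)/3
(g(13, 3) + 24)*36 = (-√(-6 + 3*13)/3 + 24)*36 = (-√(-6 + 39)/3 + 24)*36 = (-√33/3 + 24)*36 = (24 - √33/3)*36 = 864 - 12*√33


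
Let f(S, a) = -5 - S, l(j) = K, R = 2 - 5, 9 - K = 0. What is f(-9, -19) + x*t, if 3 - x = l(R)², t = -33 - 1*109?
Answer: 11080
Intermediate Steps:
K = 9 (K = 9 - 1*0 = 9 + 0 = 9)
R = -3
l(j) = 9
t = -142 (t = -33 - 109 = -142)
x = -78 (x = 3 - 1*9² = 3 - 1*81 = 3 - 81 = -78)
f(-9, -19) + x*t = (-5 - 1*(-9)) - 78*(-142) = (-5 + 9) + 11076 = 4 + 11076 = 11080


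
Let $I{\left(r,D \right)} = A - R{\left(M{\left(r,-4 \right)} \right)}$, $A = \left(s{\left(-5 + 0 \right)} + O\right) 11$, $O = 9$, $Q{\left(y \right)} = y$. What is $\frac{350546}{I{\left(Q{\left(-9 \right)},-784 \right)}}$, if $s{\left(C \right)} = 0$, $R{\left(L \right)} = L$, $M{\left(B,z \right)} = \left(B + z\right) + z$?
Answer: $\frac{175273}{58} \approx 3021.9$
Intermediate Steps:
$M{\left(B,z \right)} = B + 2 z$
$A = 99$ ($A = \left(0 + 9\right) 11 = 9 \cdot 11 = 99$)
$I{\left(r,D \right)} = 107 - r$ ($I{\left(r,D \right)} = 99 - \left(r + 2 \left(-4\right)\right) = 99 - \left(r - 8\right) = 99 - \left(-8 + r\right) = 107 - r$)
$\frac{350546}{I{\left(Q{\left(-9 \right)},-784 \right)}} = \frac{350546}{107 - -9} = \frac{350546}{107 + 9} = \frac{350546}{116} = 350546 \cdot \frac{1}{116} = \frac{175273}{58}$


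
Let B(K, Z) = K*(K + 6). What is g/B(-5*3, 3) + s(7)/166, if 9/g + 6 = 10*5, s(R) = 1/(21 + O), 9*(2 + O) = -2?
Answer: 16997/9257820 ≈ 0.0018360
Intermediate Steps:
O = -20/9 (O = -2 + (1/9)*(-2) = -2 - 2/9 = -20/9 ≈ -2.2222)
s(R) = 9/169 (s(R) = 1/(21 - 20/9) = 1/(169/9) = 9/169)
B(K, Z) = K*(6 + K)
g = 9/44 (g = 9/(-6 + 10*5) = 9/(-6 + 50) = 9/44 ≈ 0.20455)
g/B(-5*3, 3) + s(7)/166 = 9/(44*(((-5*3)*(6 - 5*3)))) + (9/169)/166 = 9/(44*((-15*(6 - 15)))) + (9/169)*(1/166) = 9/(44*((-15*(-9)))) + 9/28054 = (9/44)/135 + 9/28054 = (9/44)*(1/135) + 9/28054 = 1/660 + 9/28054 = 16997/9257820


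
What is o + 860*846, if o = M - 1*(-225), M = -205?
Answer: 727580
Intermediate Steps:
o = 20 (o = -205 - 1*(-225) = -205 + 225 = 20)
o + 860*846 = 20 + 860*846 = 20 + 727560 = 727580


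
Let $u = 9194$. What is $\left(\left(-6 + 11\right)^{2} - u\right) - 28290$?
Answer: $-37459$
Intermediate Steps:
$\left(\left(-6 + 11\right)^{2} - u\right) - 28290 = \left(\left(-6 + 11\right)^{2} - 9194\right) - 28290 = \left(5^{2} - 9194\right) - 28290 = \left(25 - 9194\right) - 28290 = -9169 - 28290 = -37459$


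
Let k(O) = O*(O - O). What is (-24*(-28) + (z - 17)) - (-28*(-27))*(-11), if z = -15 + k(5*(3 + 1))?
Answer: 8956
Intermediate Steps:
k(O) = 0 (k(O) = O*0 = 0)
z = -15 (z = -15 + 0 = -15)
(-24*(-28) + (z - 17)) - (-28*(-27))*(-11) = (-24*(-28) + (-15 - 17)) - (-28*(-27))*(-11) = (672 - 32) - 756*(-11) = 640 - 1*(-8316) = 640 + 8316 = 8956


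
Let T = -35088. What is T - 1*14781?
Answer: -49869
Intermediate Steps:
T - 1*14781 = -35088 - 1*14781 = -35088 - 14781 = -49869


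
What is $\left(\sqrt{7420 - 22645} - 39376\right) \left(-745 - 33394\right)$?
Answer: $1344257264 - 170695 i \sqrt{609} \approx 1.3443 \cdot 10^{9} - 4.2124 \cdot 10^{6} i$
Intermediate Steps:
$\left(\sqrt{7420 - 22645} - 39376\right) \left(-745 - 33394\right) = \left(\sqrt{-15225} - 39376\right) \left(-34139\right) = \left(5 i \sqrt{609} - 39376\right) \left(-34139\right) = \left(-39376 + 5 i \sqrt{609}\right) \left(-34139\right) = 1344257264 - 170695 i \sqrt{609}$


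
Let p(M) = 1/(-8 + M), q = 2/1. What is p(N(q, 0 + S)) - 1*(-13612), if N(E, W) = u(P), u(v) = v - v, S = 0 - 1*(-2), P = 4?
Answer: 108895/8 ≈ 13612.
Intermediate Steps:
q = 2 (q = 2*1 = 2)
S = 2 (S = 0 + 2 = 2)
u(v) = 0
N(E, W) = 0
p(N(q, 0 + S)) - 1*(-13612) = 1/(-8 + 0) - 1*(-13612) = 1/(-8) + 13612 = -1/8 + 13612 = 108895/8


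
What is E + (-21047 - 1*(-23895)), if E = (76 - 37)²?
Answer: 4369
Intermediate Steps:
E = 1521 (E = 39² = 1521)
E + (-21047 - 1*(-23895)) = 1521 + (-21047 - 1*(-23895)) = 1521 + (-21047 + 23895) = 1521 + 2848 = 4369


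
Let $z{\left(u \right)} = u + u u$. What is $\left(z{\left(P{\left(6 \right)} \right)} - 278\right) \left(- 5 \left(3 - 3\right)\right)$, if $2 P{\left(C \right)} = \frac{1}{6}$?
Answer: $0$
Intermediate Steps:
$P{\left(C \right)} = \frac{1}{12}$ ($P{\left(C \right)} = \frac{1}{2 \cdot 6} = \frac{1}{2} \cdot \frac{1}{6} = \frac{1}{12}$)
$z{\left(u \right)} = u + u^{2}$
$\left(z{\left(P{\left(6 \right)} \right)} - 278\right) \left(- 5 \left(3 - 3\right)\right) = \left(\frac{1 + \frac{1}{12}}{12} - 278\right) \left(- 5 \left(3 - 3\right)\right) = \left(\frac{1}{12} \cdot \frac{13}{12} - 278\right) \left(\left(-5\right) 0\right) = \left(\frac{13}{144} - 278\right) 0 = \left(- \frac{40019}{144}\right) 0 = 0$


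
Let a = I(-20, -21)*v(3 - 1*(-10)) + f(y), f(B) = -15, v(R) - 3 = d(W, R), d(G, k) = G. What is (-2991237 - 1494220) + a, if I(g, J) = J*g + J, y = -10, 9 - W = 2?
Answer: -4481482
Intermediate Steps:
W = 7 (W = 9 - 1*2 = 9 - 2 = 7)
v(R) = 10 (v(R) = 3 + 7 = 10)
I(g, J) = J + J*g
a = 3975 (a = -21*(1 - 20)*10 - 15 = -21*(-19)*10 - 15 = 399*10 - 15 = 3990 - 15 = 3975)
(-2991237 - 1494220) + a = (-2991237 - 1494220) + 3975 = -4485457 + 3975 = -4481482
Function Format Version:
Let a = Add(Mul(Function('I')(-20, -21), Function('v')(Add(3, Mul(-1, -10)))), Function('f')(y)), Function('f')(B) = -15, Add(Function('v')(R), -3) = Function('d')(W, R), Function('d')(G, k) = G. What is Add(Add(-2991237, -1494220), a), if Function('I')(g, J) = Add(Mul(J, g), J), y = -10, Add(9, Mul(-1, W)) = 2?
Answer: -4481482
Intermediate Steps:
W = 7 (W = Add(9, Mul(-1, 2)) = Add(9, -2) = 7)
Function('v')(R) = 10 (Function('v')(R) = Add(3, 7) = 10)
Function('I')(g, J) = Add(J, Mul(J, g))
a = 3975 (a = Add(Mul(Mul(-21, Add(1, -20)), 10), -15) = Add(Mul(Mul(-21, -19), 10), -15) = Add(Mul(399, 10), -15) = Add(3990, -15) = 3975)
Add(Add(-2991237, -1494220), a) = Add(Add(-2991237, -1494220), 3975) = Add(-4485457, 3975) = -4481482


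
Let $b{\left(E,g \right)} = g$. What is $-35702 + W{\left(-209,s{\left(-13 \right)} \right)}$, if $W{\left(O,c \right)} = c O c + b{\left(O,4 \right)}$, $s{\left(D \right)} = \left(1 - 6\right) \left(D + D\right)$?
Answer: $-3567798$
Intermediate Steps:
$s{\left(D \right)} = - 10 D$ ($s{\left(D \right)} = - 5 \cdot 2 D = - 10 D$)
$W{\left(O,c \right)} = 4 + O c^{2}$ ($W{\left(O,c \right)} = c O c + 4 = O c c + 4 = O c^{2} + 4 = 4 + O c^{2}$)
$-35702 + W{\left(-209,s{\left(-13 \right)} \right)} = -35702 + \left(4 - 209 \left(\left(-10\right) \left(-13\right)\right)^{2}\right) = -35702 + \left(4 - 209 \cdot 130^{2}\right) = -35702 + \left(4 - 3532100\right) = -35702 - 3532096 = -3567798$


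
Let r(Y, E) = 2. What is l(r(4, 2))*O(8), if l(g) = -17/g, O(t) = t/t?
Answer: -17/2 ≈ -8.5000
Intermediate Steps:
O(t) = 1
l(r(4, 2))*O(8) = -17/2*1 = -17/2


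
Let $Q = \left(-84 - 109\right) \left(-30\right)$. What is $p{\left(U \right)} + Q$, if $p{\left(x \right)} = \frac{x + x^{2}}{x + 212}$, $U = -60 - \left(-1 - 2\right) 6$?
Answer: $\frac{493011}{85} \approx 5800.1$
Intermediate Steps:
$U = -42$ ($U = -60 - \left(-3\right) 6 = -60 - -18 = -60 + 18 = -42$)
$p{\left(x \right)} = \frac{x + x^{2}}{212 + x}$
$Q = 5790$ ($Q = \left(-193\right) \left(-30\right) = 5790$)
$p{\left(U \right)} + Q = - \frac{42 \left(1 - 42\right)}{212 - 42} + 5790 = \left(-42\right) \frac{1}{170} \left(-41\right) + 5790 = \frac{861}{85} + 5790 = \frac{493011}{85}$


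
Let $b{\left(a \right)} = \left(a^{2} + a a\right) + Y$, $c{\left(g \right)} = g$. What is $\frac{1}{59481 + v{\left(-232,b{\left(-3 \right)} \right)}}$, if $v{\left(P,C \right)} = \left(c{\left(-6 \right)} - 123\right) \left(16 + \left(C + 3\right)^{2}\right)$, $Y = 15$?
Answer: $- \frac{1}{109767} \approx -9.1102 \cdot 10^{-6}$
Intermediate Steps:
$b{\left(a \right)} = 15 + 2 a^{2}$ ($b{\left(a \right)} = \left(a^{2} + a a\right) + 15 = \left(a^{2} + a^{2}\right) + 15 = 2 a^{2} + 15 = 15 + 2 a^{2}$)
$v{\left(P,C \right)} = -2064 - 129 \left(3 + C\right)^{2}$ ($v{\left(P,C \right)} = \left(-6 - 123\right) \left(16 + \left(C + 3\right)^{2}\right) = - 129 \left(16 + \left(3 + C\right)^{2}\right) = -2064 - 129 \left(3 + C\right)^{2}$)
$\frac{1}{59481 + v{\left(-232,b{\left(-3 \right)} \right)}} = \frac{1}{59481 - \left(2064 + 129 \left(3 + \left(15 + 2 \left(-3\right)^{2}\right)\right)^{2}\right)} = \frac{1}{59481 - \left(2064 + 129 \left(3 + \left(15 + 2 \cdot 9\right)\right)^{2}\right)} = \frac{1}{59481 - \left(2064 + 129 \left(3 + \left(15 + 18\right)\right)^{2}\right)} = \frac{1}{59481 - \left(2064 + 129 \left(3 + 33\right)^{2}\right)} = \frac{1}{59481 - \left(2064 + 129 \cdot 36^{2}\right)} = \frac{1}{59481 - 169248} = \frac{1}{-109767} = - \frac{1}{109767}$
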